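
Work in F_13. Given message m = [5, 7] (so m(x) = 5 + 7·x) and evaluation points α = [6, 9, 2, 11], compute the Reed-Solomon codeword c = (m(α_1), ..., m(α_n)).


c = [8, 3, 6, 4]

Message polynomial: m(x) = 5 + 7·x (mod 13).
For each evaluation point α_i, compute m(α_i) mod 13:
  α_1 = 6: Horner steps 7 → 8, so m(6) = 8.
  α_2 = 9: Horner steps 7 → 3, so m(9) = 3.
  α_3 = 2: Horner steps 7 → 6, so m(2) = 6.
  α_4 = 11: Horner steps 7 → 4, so m(11) = 4.
Codeword c = [8, 3, 6, 4] ∈ F_13^4.


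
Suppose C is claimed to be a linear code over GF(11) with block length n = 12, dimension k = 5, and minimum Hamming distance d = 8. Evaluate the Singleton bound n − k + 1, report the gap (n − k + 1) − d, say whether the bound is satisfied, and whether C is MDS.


Singleton RHS = n − k + 1 = 8, slack = 0, bound satisfied, MDS.

Singleton bound: d ≤ n − k + 1.
Here n = 12, k = 5, so n − k + 1 = 8.
Given d = 8, check d ≤ 8: YES.
Slack = (n − k + 1) − d = 0.
The code is MDS (slack = 0).
Description: the claimed parameters are [12, 5, 8]_11; such a code would be MDS (meets Singleton bound).


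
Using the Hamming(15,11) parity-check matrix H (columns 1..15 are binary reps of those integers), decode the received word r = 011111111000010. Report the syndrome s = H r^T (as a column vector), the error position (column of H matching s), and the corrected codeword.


s = (1, 1, 1, 0)^T, error position = 14, corrected codeword c = 011111111000000

Compute s = H r^T mod 2 one row at a time:
  s_1 = 1 + 1 + 0 + 0 + 0 + 0 + 1 + 0 = 3 ≡ 1 (mod 2).
  s_2 = 1 + 1 + 1 + 1 + 0 + 0 + 1 + 0 = 5 ≡ 1 (mod 2).
  s_3 = 1 + 1 + 1 + 1 + 0 + 0 + 1 + 0 = 5 ≡ 1 (mod 2).
  s_4 = 0 + 1 + 1 + 1 + 1 + 0 + 0 + 0 = 4 ≡ 0 (mod 2).
s = (1, 1, 1, 0)^T — this equals column 14 of H (binary 1110), so error is at position 14.
Correct: flip bit 14 of r = 011111111000010 to get c = 011111111000000.


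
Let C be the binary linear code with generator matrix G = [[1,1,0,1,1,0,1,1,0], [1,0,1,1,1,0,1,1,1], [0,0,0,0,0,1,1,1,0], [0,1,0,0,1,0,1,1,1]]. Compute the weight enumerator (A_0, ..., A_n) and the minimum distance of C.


Weight distribution: A_0 = 1, A_3 = 4, A_4 = 3, A_5 = 2, A_6 = 4, A_7 = 2. Minimum distance d = 3.

Enumerate all 2^4 = 16 messages m ∈ F_2^4.
For each, compute codeword c = mG in F_2^9, then tally its weight.
  m = 0000 → c = 000000000, weight = 0.
  m = 1000 → c = 110110110, weight = 6.
  m = 0100 → c = 101110111, weight = 7.
  m = 1100 → c = 011000001, weight = 3.
  m = 0010 → c = 000001110, weight = 3.
  m = 1010 → c = 110111000, weight = 5.
  m = 0110 → c = 101111001, weight = 6.
  m = 1110 → c = 011001111, weight = 6.
  m = 0001 → c = 010010111, weight = 5.
  m = 1001 → c = 100100001, weight = 3.
  m = 0101 → c = 111100000, weight = 4.
  m = 1101 → c = 001010110, weight = 4.
  m = 0011 → c = 010011001, weight = 4.
  m = 1011 → c = 100101111, weight = 6.
  m = 0111 → c = 111101110, weight = 7.
  m = 1111 → c = 001011000, weight = 3.
Tally weights:
  weight 0: 1 codewords.
  weight 3: 4 codewords.
  weight 4: 3 codewords.
  weight 5: 2 codewords.
  weight 6: 4 codewords.
  weight 7: 2 codewords.
Minimum distance d = smallest w > 0 with A_w > 0 = 3.
Sanity: Σ A_w = 16 = 2^4 = 16 ✓.


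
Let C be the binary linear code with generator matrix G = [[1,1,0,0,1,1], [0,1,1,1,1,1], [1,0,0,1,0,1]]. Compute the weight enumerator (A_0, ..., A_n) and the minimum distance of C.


Weight distribution: A_0 = 1, A_2 = 1, A_3 = 3, A_4 = 2, A_5 = 1. Minimum distance d = 2.

Enumerate all 2^3 = 8 messages m ∈ F_2^3.
For each, compute codeword c = mG in F_2^6, then tally its weight.
  m = 000 → c = 000000, weight = 0.
  m = 100 → c = 110011, weight = 4.
  m = 010 → c = 011111, weight = 5.
  m = 110 → c = 101100, weight = 3.
  m = 001 → c = 100101, weight = 3.
  m = 101 → c = 010110, weight = 3.
  m = 011 → c = 111010, weight = 4.
  m = 111 → c = 001001, weight = 2.
Tally weights:
  weight 0: 1 codewords.
  weight 2: 1 codewords.
  weight 3: 3 codewords.
  weight 4: 2 codewords.
  weight 5: 1 codewords.
Minimum distance d = smallest w > 0 with A_w > 0 = 2.
Sanity: Σ A_w = 8 = 2^3 = 8 ✓.


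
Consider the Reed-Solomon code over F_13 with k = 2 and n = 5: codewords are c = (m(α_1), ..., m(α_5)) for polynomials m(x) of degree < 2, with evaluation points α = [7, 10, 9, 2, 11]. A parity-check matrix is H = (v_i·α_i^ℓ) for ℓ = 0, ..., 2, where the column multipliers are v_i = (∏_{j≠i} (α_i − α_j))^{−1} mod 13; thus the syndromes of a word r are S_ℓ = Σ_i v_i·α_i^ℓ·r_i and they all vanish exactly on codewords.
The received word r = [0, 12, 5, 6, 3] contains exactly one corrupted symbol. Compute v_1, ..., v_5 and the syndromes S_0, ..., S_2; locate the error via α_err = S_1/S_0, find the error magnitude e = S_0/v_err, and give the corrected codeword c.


S = (5, 6, 2), error at position 3, error magnitude e = 10, c = [0, 12, 8, 6, 3].

Step 1: column multipliers v_i = (∏_{j≠i}(α_i − α_j))^{−1} mod 13.
  i = 1 (α = 7): (7−10)(7−9)(7−2)(7−11) = (−3)·(−2)·5·(−4) = −120 ≡ 10, so v_1 = 10^{−1} = 4 (mod 13).
  i = 2 (α = 10): (10−7)(10−9)(10−2)(10−11) = 3·1·8·(−1) = −24 ≡ 2, so v_2 = 2^{−1} = 7 (mod 13).
  i = 3 (α = 9): (9−7)(9−10)(9−2)(9−11) = 2·(−1)·7·(−2) = 28 ≡ 2, so v_3 = 2^{−1} = 7 (mod 13).
  i = 4 (α = 2): (2−7)(2−10)(2−9)(2−11) = (−5)·(−8)·(−7)·(−9) = 2520 ≡ 11, so v_4 = 11^{−1} = 6 (mod 13).
  i = 5 (α = 11): (11−7)(11−10)(11−9)(11−2) = 4·1·2·9 = 72 ≡ 7, so v_5 = 7^{−1} = 2 (mod 13).
  v = [4, 7, 7, 6, 2].
Step 2: syndromes of r = [0, 12, 5, 6, 3] (all sums mod 13).
  S_0 = Σ v_i r_i = 4·0 + 7·12 + 7·5 + 6·6 + 2·3 = 161 ≡ 5.
  S_1 = Σ v_i α_i r_i = 4·7·0 + 7·10·12 + 7·9·5 + 6·2·6 + 2·11·3 = 1293 ≡ 6.
  α_i^2 mod 13 = [10, 9, 3, 4, 4].
  S_2 = Σ v_i α_i^2 r_i = 4·10·0 + 7·9·12 + 7·3·5 + 6·4·6 + 2·4·3 = 1029 ≡ 2.
  S = (5, 6, 2) ≠ 0, so r is not a codeword (an error is present).
Step 3: locate the error. For a single error e at position i, S_ℓ = v_i·e·α_i^ℓ, so α_err = S_1/S_0.
  S_0^{−1} = 5^{−1} = 8 (mod 13), so α_err = 6·8 = 48 ≡ 9 = α_3. Error position i = 3.
  Consistency check: S_2/S_1 = 2·11 = 22 ≡ 9 = α_err ✓ (single-error assumption holds).
Step 4: error magnitude e = S_0/v_3 = S_0·∏_{j≠3}(α_3 − α_j) = 5·2 = 10 ≡ 10 (mod 13).
Step 5: correct position 3: c_3 = r_3 − e = 5 − 10 ≡ 8 (mod 13). Hence c = [0, 12, 8, 6, 3].
  Check: interpolating c through the α_i gives m(x) = 11 + 4·x (degree < 2) with m(α_i) = c_i for every i, so c is indeed a codeword.


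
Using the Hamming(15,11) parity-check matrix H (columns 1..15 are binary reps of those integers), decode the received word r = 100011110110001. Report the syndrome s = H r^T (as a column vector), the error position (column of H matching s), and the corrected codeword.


s = (0, 0, 1, 1)^T, error position = 3, corrected codeword c = 101011110110001

Compute s = H r^T mod 2 one row at a time:
  s_1 = 1 + 0 + 1 + 1 + 0 + 0 + 0 + 1 = 4 ≡ 0 (mod 2).
  s_2 = 0 + 1 + 1 + 1 + 0 + 0 + 0 + 1 = 4 ≡ 0 (mod 2).
  s_3 = 0 + 0 + 1 + 1 + 1 + 1 + 0 + 1 = 5 ≡ 1 (mod 2).
  s_4 = 1 + 0 + 1 + 1 + 0 + 1 + 0 + 1 = 5 ≡ 1 (mod 2).
s = (0, 0, 1, 1)^T — this equals column 3 of H (binary 0011), so error is at position 3.
Correct: flip bit 3 of r = 100011110110001 to get c = 101011110110001.


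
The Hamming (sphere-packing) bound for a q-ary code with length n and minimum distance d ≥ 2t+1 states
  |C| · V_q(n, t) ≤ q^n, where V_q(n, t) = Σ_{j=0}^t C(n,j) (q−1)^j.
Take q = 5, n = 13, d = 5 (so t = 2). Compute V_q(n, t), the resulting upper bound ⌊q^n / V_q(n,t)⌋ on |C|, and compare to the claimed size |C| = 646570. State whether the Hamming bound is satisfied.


V_q(n, t) = 1301, q^n = 1220703125, Hamming bound = 938280, |C| = 646570 ≤ bound (satisfied).

Step 1: Compute V_q(n, t) = Σ_{j=0}^2 C(n, j) (q−1)^j.
  j = 0: C(13,0)·(4)^0 = 1·1 = 1.
  j = 1: C(13,1)·(4)^1 = 13·4 = 52.
  j = 2: C(13,2)·(4)^2 = 78·16 = 1248.
  V_q(n, t) = 1 + 52 + 1248 = 1301.
Step 2: q^n = 5^13 = 1220703125.
Step 3: Hamming bound ⌊q^n / V_q(n,t)⌋ = ⌊1220703125/1301⌋ = 938280.
Step 4: Compare |C| = 646570 to 938280: satisfied.
The claimed |C| lies below the Hamming bound.


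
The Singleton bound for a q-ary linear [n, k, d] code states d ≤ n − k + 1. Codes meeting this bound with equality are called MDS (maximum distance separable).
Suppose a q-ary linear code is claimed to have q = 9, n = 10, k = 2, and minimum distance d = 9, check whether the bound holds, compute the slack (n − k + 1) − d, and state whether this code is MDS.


Singleton RHS = n − k + 1 = 9, slack = 0, bound satisfied, MDS.

Singleton bound: d ≤ n − k + 1.
Here n = 10, k = 2, so n − k + 1 = 9.
Given d = 9, check d ≤ 9: YES.
Slack = (n − k + 1) − d = 0.
The code is MDS (slack = 0).
Description: the claimed parameters are [10, 2, 9]_9; such a code would be MDS (meets Singleton bound).


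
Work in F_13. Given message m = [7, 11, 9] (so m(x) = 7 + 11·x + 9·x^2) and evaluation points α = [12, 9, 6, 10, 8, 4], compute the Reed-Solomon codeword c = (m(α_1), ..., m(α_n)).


c = [5, 3, 7, 3, 8, 0]

Message polynomial: m(x) = 7 + 11·x + 9·x^2 (mod 13).
For each evaluation point α_i, compute m(α_i) mod 13:
  α_1 = 12: Horner steps 9 → 2 → 5, so m(12) = 5.
  α_2 = 9: Horner steps 9 → 1 → 3, so m(9) = 3.
  α_3 = 6: Horner steps 9 → 0 → 7, so m(6) = 7.
  α_4 = 10: Horner steps 9 → 10 → 3, so m(10) = 3.
  α_5 = 8: Horner steps 9 → 5 → 8, so m(8) = 8.
  α_6 = 4: Horner steps 9 → 8 → 0, so m(4) = 0.
Codeword c = [5, 3, 7, 3, 8, 0] ∈ F_13^6.


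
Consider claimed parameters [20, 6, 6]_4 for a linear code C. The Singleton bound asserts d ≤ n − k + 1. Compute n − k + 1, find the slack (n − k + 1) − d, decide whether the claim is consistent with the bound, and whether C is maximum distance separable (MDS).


Singleton RHS = n − k + 1 = 15, slack = 9, bound satisfied, not MDS.

Singleton bound: d ≤ n − k + 1.
Here n = 20, k = 6, so n − k + 1 = 15.
Given d = 6, check d ≤ 15: YES.
Slack = (n − k + 1) − d = 9.
The code is NOT MDS (slack = 9 > 0).
Description: the claimed parameters are [20, 6, 6]_4; such a code would be non-MDS.


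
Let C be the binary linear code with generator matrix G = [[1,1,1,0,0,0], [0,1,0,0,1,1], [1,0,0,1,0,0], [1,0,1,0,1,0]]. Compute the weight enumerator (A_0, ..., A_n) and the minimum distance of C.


Weight distribution: A_0 = 1, A_1 = 1, A_2 = 2, A_3 = 6, A_4 = 5, A_5 = 1. Minimum distance d = 1.

Enumerate all 2^4 = 16 messages m ∈ F_2^4.
For each, compute codeword c = mG in F_2^6, then tally its weight.
  m = 0000 → c = 000000, weight = 0.
  m = 1000 → c = 111000, weight = 3.
  m = 0100 → c = 010011, weight = 3.
  m = 1100 → c = 101011, weight = 4.
  m = 0010 → c = 100100, weight = 2.
  m = 1010 → c = 011100, weight = 3.
  m = 0110 → c = 110111, weight = 5.
  m = 1110 → c = 001111, weight = 4.
  m = 0001 → c = 101010, weight = 3.
  m = 1001 → c = 010010, weight = 2.
  m = 0101 → c = 111001, weight = 4.
  m = 1101 → c = 000001, weight = 1.
  m = 0011 → c = 001110, weight = 3.
  m = 1011 → c = 110110, weight = 4.
  m = 0111 → c = 011101, weight = 4.
  m = 1111 → c = 100101, weight = 3.
Tally weights:
  weight 0: 1 codewords.
  weight 1: 1 codewords.
  weight 2: 2 codewords.
  weight 3: 6 codewords.
  weight 4: 5 codewords.
  weight 5: 1 codewords.
Minimum distance d = smallest w > 0 with A_w > 0 = 1.
Sanity: Σ A_w = 16 = 2^4 = 16 ✓.


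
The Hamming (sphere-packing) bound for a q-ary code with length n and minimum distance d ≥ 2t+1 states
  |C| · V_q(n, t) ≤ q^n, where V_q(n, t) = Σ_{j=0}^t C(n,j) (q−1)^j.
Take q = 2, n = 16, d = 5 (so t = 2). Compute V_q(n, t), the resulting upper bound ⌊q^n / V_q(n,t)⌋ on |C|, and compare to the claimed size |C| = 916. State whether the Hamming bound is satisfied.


V_q(n, t) = 137, q^n = 65536, Hamming bound = 478, |C| = 916 > bound (violated).

Step 1: Compute V_q(n, t) = Σ_{j=0}^2 C(n, j) (q−1)^j.
  j = 0: C(16,0)·(1)^0 = 1·1 = 1.
  j = 1: C(16,1)·(1)^1 = 16·1 = 16.
  j = 2: C(16,2)·(1)^2 = 120·1 = 120.
  V_q(n, t) = 1 + 16 + 120 = 137.
Step 2: q^n = 2^16 = 65536.
Step 3: Hamming bound ⌊q^n / V_q(n,t)⌋ = ⌊65536/137⌋ = 478.
Step 4: Compare |C| = 916 to 478: violated.
The claimed |C| lies above the Hamming bound, so no 2-ary code of length 16 with d ≥ 5 can have 916 codewords.


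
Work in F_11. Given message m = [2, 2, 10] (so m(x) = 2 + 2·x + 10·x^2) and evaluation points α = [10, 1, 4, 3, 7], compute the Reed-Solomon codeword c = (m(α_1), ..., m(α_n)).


c = [10, 3, 5, 10, 0]

Message polynomial: m(x) = 2 + 2·x + 10·x^2 (mod 11).
For each evaluation point α_i, compute m(α_i) mod 11:
  α_1 = 10: Horner steps 10 → 3 → 10, so m(10) = 10.
  α_2 = 1: Horner steps 10 → 1 → 3, so m(1) = 3.
  α_3 = 4: Horner steps 10 → 9 → 5, so m(4) = 5.
  α_4 = 3: Horner steps 10 → 10 → 10, so m(3) = 10.
  α_5 = 7: Horner steps 10 → 6 → 0, so m(7) = 0.
Codeword c = [10, 3, 5, 10, 0] ∈ F_11^5.


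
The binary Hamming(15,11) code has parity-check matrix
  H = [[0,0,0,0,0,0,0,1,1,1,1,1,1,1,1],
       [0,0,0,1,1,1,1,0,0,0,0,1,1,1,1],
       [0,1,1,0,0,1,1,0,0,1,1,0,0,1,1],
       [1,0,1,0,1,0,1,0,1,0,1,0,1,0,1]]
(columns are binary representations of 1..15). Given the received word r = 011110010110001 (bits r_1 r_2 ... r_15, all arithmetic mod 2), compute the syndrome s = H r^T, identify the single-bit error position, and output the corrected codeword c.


s = (0, 1, 1, 0)^T, error position = 6, corrected codeword c = 011111010110001

Compute s = H r^T mod 2 one row at a time:
  s_1 = 1 + 0 + 1 + 1 + 0 + 0 + 0 + 1 = 4 ≡ 0 (mod 2).
  s_2 = 1 + 1 + 0 + 0 + 0 + 0 + 0 + 1 = 3 ≡ 1 (mod 2).
  s_3 = 1 + 1 + 0 + 0 + 1 + 1 + 0 + 1 = 5 ≡ 1 (mod 2).
  s_4 = 0 + 1 + 1 + 0 + 0 + 1 + 0 + 1 = 4 ≡ 0 (mod 2).
s = (0, 1, 1, 0)^T — this equals column 6 of H (binary 0110), so error is at position 6.
Correct: flip bit 6 of r = 011110010110001 to get c = 011111010110001.


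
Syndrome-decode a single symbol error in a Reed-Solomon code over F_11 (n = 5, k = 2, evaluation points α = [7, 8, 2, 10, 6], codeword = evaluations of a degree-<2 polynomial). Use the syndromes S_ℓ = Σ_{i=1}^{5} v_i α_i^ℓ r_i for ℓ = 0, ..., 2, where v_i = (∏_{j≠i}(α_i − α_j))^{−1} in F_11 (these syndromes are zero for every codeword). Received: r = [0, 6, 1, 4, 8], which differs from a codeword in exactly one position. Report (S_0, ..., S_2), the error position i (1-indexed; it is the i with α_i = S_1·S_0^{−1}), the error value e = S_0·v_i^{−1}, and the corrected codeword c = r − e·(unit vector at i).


S = (1, 7, 5), error at position 1, error magnitude e = 4, c = [7, 6, 1, 4, 8].

Step 1: column multipliers v_i = (∏_{j≠i}(α_i − α_j))^{−1} mod 11.
  i = 1 (α = 7): (7−8)(7−2)(7−10)(7−6) = (−1)·5·(−3)·1 = 15 ≡ 4, so v_1 = 4^{−1} = 3 (mod 11).
  i = 2 (α = 8): (8−7)(8−2)(8−10)(8−6) = 1·6·(−2)·2 = −24 ≡ 9, so v_2 = 9^{−1} = 5 (mod 11).
  i = 3 (α = 2): (2−7)(2−8)(2−10)(2−6) = (−5)·(−6)·(−8)·(−4) = 960 ≡ 3, so v_3 = 3^{−1} = 4 (mod 11).
  i = 4 (α = 10): (10−7)(10−8)(10−2)(10−6) = 3·2·8·4 = 192 ≡ 5, so v_4 = 5^{−1} = 9 (mod 11).
  i = 5 (α = 6): (6−7)(6−8)(6−2)(6−10) = (−1)·(−2)·4·(−4) = −32 ≡ 1, so v_5 = 1^{−1} = 1 (mod 11).
  v = [3, 5, 4, 9, 1].
Step 2: syndromes of r = [0, 6, 1, 4, 8] (all sums mod 11).
  S_0 = Σ v_i r_i = 3·0 + 5·6 + 4·1 + 9·4 + 1·8 = 78 ≡ 1.
  S_1 = Σ v_i α_i r_i = 3·7·0 + 5·8·6 + 4·2·1 + 9·10·4 + 1·6·8 = 656 ≡ 7.
  α_i^2 mod 11 = [5, 9, 4, 1, 3].
  S_2 = Σ v_i α_i^2 r_i = 3·5·0 + 5·9·6 + 4·4·1 + 9·1·4 + 1·3·8 = 346 ≡ 5.
  S = (1, 7, 5) ≠ 0, so r is not a codeword (an error is present).
Step 3: locate the error. For a single error e at position i, S_ℓ = v_i·e·α_i^ℓ, so α_err = S_1/S_0.
  S_0^{−1} = 1^{−1} = 1 (mod 11), so α_err = 7·1 = 7 ≡ 7 = α_1. Error position i = 1.
  Consistency check: S_2/S_1 = 5·8 = 40 ≡ 7 = α_err ✓ (single-error assumption holds).
Step 4: error magnitude e = S_0/v_1 = S_0·∏_{j≠1}(α_1 − α_j) = 1·4 = 4 ≡ 4 (mod 11).
Step 5: correct position 1: c_1 = r_1 − e = 0 − 4 ≡ 7 (mod 11). Hence c = [7, 6, 1, 4, 8].
  Check: interpolating c through the α_i gives m(x) = 3 + 10·x (degree < 2) with m(α_i) = c_i for every i, so c is indeed a codeword.


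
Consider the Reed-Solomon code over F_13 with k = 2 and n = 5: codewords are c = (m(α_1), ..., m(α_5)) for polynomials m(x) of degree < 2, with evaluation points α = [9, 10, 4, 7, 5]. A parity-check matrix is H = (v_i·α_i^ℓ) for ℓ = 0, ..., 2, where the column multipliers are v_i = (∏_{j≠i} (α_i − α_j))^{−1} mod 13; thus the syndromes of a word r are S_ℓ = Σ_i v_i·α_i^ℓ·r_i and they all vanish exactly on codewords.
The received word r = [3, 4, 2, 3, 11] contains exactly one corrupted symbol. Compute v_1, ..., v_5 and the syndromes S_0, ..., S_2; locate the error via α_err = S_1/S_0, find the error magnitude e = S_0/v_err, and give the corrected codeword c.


S = (5, 6, 2), error at position 1, error magnitude e = 8, c = [8, 4, 2, 3, 11].

Step 1: column multipliers v_i = (∏_{j≠i}(α_i − α_j))^{−1} mod 13.
  i = 1 (α = 9): (9−10)(9−4)(9−7)(9−5) = (−1)·5·2·4 = −40 ≡ 12, so v_1 = 12^{−1} = 12 (mod 13).
  i = 2 (α = 10): (10−9)(10−4)(10−7)(10−5) = 1·6·3·5 = 90 ≡ 12, so v_2 = 12^{−1} = 12 (mod 13).
  i = 3 (α = 4): (4−9)(4−10)(4−7)(4−5) = (−5)·(−6)·(−3)·(−1) = 90 ≡ 12, so v_3 = 12^{−1} = 12 (mod 13).
  i = 4 (α = 7): (7−9)(7−10)(7−4)(7−5) = (−2)·(−3)·3·2 = 36 ≡ 10, so v_4 = 10^{−1} = 4 (mod 13).
  i = 5 (α = 5): (5−9)(5−10)(5−4)(5−7) = (−4)·(−5)·1·(−2) = −40 ≡ 12, so v_5 = 12^{−1} = 12 (mod 13).
  v = [12, 12, 12, 4, 12].
Step 2: syndromes of r = [3, 4, 2, 3, 11] (all sums mod 13).
  S_0 = Σ v_i r_i = 12·3 + 12·4 + 12·2 + 4·3 + 12·11 = 252 ≡ 5.
  S_1 = Σ v_i α_i r_i = 12·9·3 + 12·10·4 + 12·4·2 + 4·7·3 + 12·5·11 = 1644 ≡ 6.
  α_i^2 mod 13 = [3, 9, 3, 10, 12].
  S_2 = Σ v_i α_i^2 r_i = 12·3·3 + 12·9·4 + 12·3·2 + 4·10·3 + 12·12·11 = 2316 ≡ 2.
  S = (5, 6, 2) ≠ 0, so r is not a codeword (an error is present).
Step 3: locate the error. For a single error e at position i, S_ℓ = v_i·e·α_i^ℓ, so α_err = S_1/S_0.
  S_0^{−1} = 5^{−1} = 8 (mod 13), so α_err = 6·8 = 48 ≡ 9 = α_1. Error position i = 1.
  Consistency check: S_2/S_1 = 2·11 = 22 ≡ 9 = α_err ✓ (single-error assumption holds).
Step 4: error magnitude e = S_0/v_1 = S_0·∏_{j≠1}(α_1 − α_j) = 5·12 = 60 ≡ 8 (mod 13).
Step 5: correct position 1: c_1 = r_1 − e = 3 − 8 ≡ 8 (mod 13). Hence c = [8, 4, 2, 3, 11].
  Check: interpolating c through the α_i gives m(x) = 5 + 9·x (degree < 2) with m(α_i) = c_i for every i, so c is indeed a codeword.


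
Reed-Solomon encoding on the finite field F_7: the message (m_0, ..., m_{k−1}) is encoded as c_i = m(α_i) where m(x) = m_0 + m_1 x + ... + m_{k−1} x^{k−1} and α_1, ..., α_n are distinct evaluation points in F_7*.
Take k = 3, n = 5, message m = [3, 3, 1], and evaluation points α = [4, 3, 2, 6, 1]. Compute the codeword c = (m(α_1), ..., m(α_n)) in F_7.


c = [3, 0, 6, 1, 0]

Message polynomial: m(x) = 3 + 3·x + 1·x^2 (mod 7).
For each evaluation point α_i, compute m(α_i) mod 7:
  α_1 = 4: Horner steps 1 → 0 → 3, so m(4) = 3.
  α_2 = 3: Horner steps 1 → 6 → 0, so m(3) = 0.
  α_3 = 2: Horner steps 1 → 5 → 6, so m(2) = 6.
  α_4 = 6: Horner steps 1 → 2 → 1, so m(6) = 1.
  α_5 = 1: Horner steps 1 → 4 → 0, so m(1) = 0.
Codeword c = [3, 0, 6, 1, 0] ∈ F_7^5.


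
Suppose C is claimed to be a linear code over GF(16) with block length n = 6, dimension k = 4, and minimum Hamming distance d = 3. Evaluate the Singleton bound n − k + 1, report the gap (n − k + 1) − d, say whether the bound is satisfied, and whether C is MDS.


Singleton RHS = n − k + 1 = 3, slack = 0, bound satisfied, MDS.

Singleton bound: d ≤ n − k + 1.
Here n = 6, k = 4, so n − k + 1 = 3.
Given d = 3, check d ≤ 3: YES.
Slack = (n − k + 1) − d = 0.
The code is MDS (slack = 0).
Description: the claimed parameters are [6, 4, 3]_16; such a code would be MDS (meets Singleton bound).


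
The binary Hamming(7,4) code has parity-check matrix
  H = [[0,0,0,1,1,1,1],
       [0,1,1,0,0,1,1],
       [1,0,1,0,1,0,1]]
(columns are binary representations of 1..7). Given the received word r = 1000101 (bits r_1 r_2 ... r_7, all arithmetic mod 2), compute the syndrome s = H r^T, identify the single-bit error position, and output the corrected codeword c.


s = (0, 1, 1)^T, error position = 3, corrected codeword c = 1010101

Compute s = H r^T mod 2 one row at a time:
  s_1 = 0 + 1 + 0 + 1 = 2 ≡ 0 (mod 2).
  s_2 = 0 + 0 + 0 + 1 = 1 ≡ 1 (mod 2).
  s_3 = 1 + 0 + 1 + 1 = 3 ≡ 1 (mod 2).
s = (0, 1, 1)^T — this equals column 3 of H (binary 011), so error is at position 3.
Correct: flip bit 3 of r = 1000101 to get c = 1010101.


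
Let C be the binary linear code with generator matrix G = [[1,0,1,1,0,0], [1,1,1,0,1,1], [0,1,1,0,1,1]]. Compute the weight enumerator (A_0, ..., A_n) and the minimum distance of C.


Weight distribution: A_0 = 1, A_1 = 1, A_2 = 1, A_3 = 1, A_4 = 2, A_5 = 2. Minimum distance d = 1.

Enumerate all 2^3 = 8 messages m ∈ F_2^3.
For each, compute codeword c = mG in F_2^6, then tally its weight.
  m = 000 → c = 000000, weight = 0.
  m = 100 → c = 101100, weight = 3.
  m = 010 → c = 111011, weight = 5.
  m = 110 → c = 010111, weight = 4.
  m = 001 → c = 011011, weight = 4.
  m = 101 → c = 110111, weight = 5.
  m = 011 → c = 100000, weight = 1.
  m = 111 → c = 001100, weight = 2.
Tally weights:
  weight 0: 1 codewords.
  weight 1: 1 codewords.
  weight 2: 1 codewords.
  weight 3: 1 codewords.
  weight 4: 2 codewords.
  weight 5: 2 codewords.
Minimum distance d = smallest w > 0 with A_w > 0 = 1.
Sanity: Σ A_w = 8 = 2^3 = 8 ✓.


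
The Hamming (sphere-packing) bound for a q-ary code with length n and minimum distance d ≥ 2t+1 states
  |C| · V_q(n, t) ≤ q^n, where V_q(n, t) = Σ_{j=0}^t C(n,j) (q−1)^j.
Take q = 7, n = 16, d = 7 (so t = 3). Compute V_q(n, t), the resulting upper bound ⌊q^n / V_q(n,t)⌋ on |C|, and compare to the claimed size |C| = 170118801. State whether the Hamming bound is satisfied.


V_q(n, t) = 125377, q^n = 33232930569601, Hamming bound = 265064011, |C| = 170118801 ≤ bound (satisfied).

Step 1: Compute V_q(n, t) = Σ_{j=0}^3 C(n, j) (q−1)^j.
  j = 0: C(16,0)·(6)^0 = 1·1 = 1.
  j = 1: C(16,1)·(6)^1 = 16·6 = 96.
  j = 2: C(16,2)·(6)^2 = 120·36 = 4320.
  j = 3: C(16,3)·(6)^3 = 560·216 = 120960.
  V_q(n, t) = 1 + 96 + 4320 + 120960 = 125377.
Step 2: q^n = 7^16 = 33232930569601.
Step 3: Hamming bound ⌊q^n / V_q(n,t)⌋ = ⌊33232930569601/125377⌋ = 265064011.
Step 4: Compare |C| = 170118801 to 265064011: satisfied.
The claimed |C| lies below the Hamming bound.


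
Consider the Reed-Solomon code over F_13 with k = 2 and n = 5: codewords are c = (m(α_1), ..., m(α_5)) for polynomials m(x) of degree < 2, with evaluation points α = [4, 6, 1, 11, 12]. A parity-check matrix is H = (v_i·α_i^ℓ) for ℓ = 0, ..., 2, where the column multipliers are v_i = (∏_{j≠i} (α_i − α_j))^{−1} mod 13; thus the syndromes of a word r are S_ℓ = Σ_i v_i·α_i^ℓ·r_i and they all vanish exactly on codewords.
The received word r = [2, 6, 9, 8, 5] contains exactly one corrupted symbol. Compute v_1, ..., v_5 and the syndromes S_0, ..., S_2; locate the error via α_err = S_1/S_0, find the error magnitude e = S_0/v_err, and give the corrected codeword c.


S = (5, 3, 7), error at position 4, error magnitude e = 5, c = [2, 6, 9, 3, 5].

Step 1: column multipliers v_i = (∏_{j≠i}(α_i − α_j))^{−1} mod 13.
  i = 1 (α = 4): (4−6)(4−1)(4−11)(4−12) = (−2)·3·(−7)·(−8) = −336 ≡ 2, so v_1 = 2^{−1} = 7 (mod 13).
  i = 2 (α = 6): (6−4)(6−1)(6−11)(6−12) = 2·5·(−5)·(−6) = 300 ≡ 1, so v_2 = 1^{−1} = 1 (mod 13).
  i = 3 (α = 1): (1−4)(1−6)(1−11)(1−12) = (−3)·(−5)·(−10)·(−11) = 1650 ≡ 12, so v_3 = 12^{−1} = 12 (mod 13).
  i = 4 (α = 11): (11−4)(11−6)(11−1)(11−12) = 7·5·10·(−1) = −350 ≡ 1, so v_4 = 1^{−1} = 1 (mod 13).
  i = 5 (α = 12): (12−4)(12−6)(12−1)(12−11) = 8·6·11·1 = 528 ≡ 8, so v_5 = 8^{−1} = 5 (mod 13).
  v = [7, 1, 12, 1, 5].
Step 2: syndromes of r = [2, 6, 9, 8, 5] (all sums mod 13).
  S_0 = Σ v_i r_i = 7·2 + 1·6 + 12·9 + 1·8 + 5·5 = 161 ≡ 5.
  S_1 = Σ v_i α_i r_i = 7·4·2 + 1·6·6 + 12·1·9 + 1·11·8 + 5·12·5 = 588 ≡ 3.
  α_i^2 mod 13 = [3, 10, 1, 4, 1].
  S_2 = Σ v_i α_i^2 r_i = 7·3·2 + 1·10·6 + 12·1·9 + 1·4·8 + 5·1·5 = 267 ≡ 7.
  S = (5, 3, 7) ≠ 0, so r is not a codeword (an error is present).
Step 3: locate the error. For a single error e at position i, S_ℓ = v_i·e·α_i^ℓ, so α_err = S_1/S_0.
  S_0^{−1} = 5^{−1} = 8 (mod 13), so α_err = 3·8 = 24 ≡ 11 = α_4. Error position i = 4.
  Consistency check: S_2/S_1 = 7·9 = 63 ≡ 11 = α_err ✓ (single-error assumption holds).
Step 4: error magnitude e = S_0/v_4 = S_0·∏_{j≠4}(α_4 − α_j) = 5·1 = 5 ≡ 5 (mod 13).
Step 5: correct position 4: c_4 = r_4 − e = 8 − 5 ≡ 3 (mod 13). Hence c = [2, 6, 9, 3, 5].
  Check: interpolating c through the α_i gives m(x) = 7 + 2·x (degree < 2) with m(α_i) = c_i for every i, so c is indeed a codeword.


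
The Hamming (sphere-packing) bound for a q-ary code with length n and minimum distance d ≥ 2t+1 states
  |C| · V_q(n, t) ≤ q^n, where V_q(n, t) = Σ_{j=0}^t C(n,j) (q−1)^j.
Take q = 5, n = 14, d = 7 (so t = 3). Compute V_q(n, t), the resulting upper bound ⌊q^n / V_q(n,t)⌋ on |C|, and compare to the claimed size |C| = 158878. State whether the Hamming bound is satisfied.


V_q(n, t) = 24809, q^n = 6103515625, Hamming bound = 246020, |C| = 158878 ≤ bound (satisfied).

Step 1: Compute V_q(n, t) = Σ_{j=0}^3 C(n, j) (q−1)^j.
  j = 0: C(14,0)·(4)^0 = 1·1 = 1.
  j = 1: C(14,1)·(4)^1 = 14·4 = 56.
  j = 2: C(14,2)·(4)^2 = 91·16 = 1456.
  j = 3: C(14,3)·(4)^3 = 364·64 = 23296.
  V_q(n, t) = 1 + 56 + 1456 + 23296 = 24809.
Step 2: q^n = 5^14 = 6103515625.
Step 3: Hamming bound ⌊q^n / V_q(n,t)⌋ = ⌊6103515625/24809⌋ = 246020.
Step 4: Compare |C| = 158878 to 246020: satisfied.
The claimed |C| lies below the Hamming bound.


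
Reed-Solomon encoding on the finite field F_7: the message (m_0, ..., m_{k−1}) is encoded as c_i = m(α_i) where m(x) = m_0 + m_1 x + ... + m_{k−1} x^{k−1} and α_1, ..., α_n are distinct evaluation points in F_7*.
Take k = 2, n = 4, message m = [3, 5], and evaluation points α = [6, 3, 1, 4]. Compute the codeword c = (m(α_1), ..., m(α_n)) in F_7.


c = [5, 4, 1, 2]

Message polynomial: m(x) = 3 + 5·x (mod 7).
For each evaluation point α_i, compute m(α_i) mod 7:
  α_1 = 6: Horner steps 5 → 5, so m(6) = 5.
  α_2 = 3: Horner steps 5 → 4, so m(3) = 4.
  α_3 = 1: Horner steps 5 → 1, so m(1) = 1.
  α_4 = 4: Horner steps 5 → 2, so m(4) = 2.
Codeword c = [5, 4, 1, 2] ∈ F_7^4.


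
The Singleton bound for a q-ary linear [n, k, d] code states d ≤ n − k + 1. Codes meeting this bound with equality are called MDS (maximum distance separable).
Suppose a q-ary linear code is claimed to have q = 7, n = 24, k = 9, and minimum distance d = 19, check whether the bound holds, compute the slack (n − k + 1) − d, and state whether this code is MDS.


Singleton RHS = n − k + 1 = 16, slack = -3, bound violated (no such code; not MDS).

Singleton bound: d ≤ n − k + 1.
Here n = 24, k = 9, so n − k + 1 = 16.
Given d = 19, check d ≤ 16: NO.
Slack = (n − k + 1) − d = -3.
The slack is negative: d = 19 exceeds n − k + 1 = 16 by 3, so the Singleton bound is violated and no linear [24, 9, 19]_7 code can exist. In particular it is not MDS (MDS requires d = n − k + 1 exactly).
Description: the claimed parameters are [24, 9, 19]_7; such a code would be impossible (violates the Singleton bound).


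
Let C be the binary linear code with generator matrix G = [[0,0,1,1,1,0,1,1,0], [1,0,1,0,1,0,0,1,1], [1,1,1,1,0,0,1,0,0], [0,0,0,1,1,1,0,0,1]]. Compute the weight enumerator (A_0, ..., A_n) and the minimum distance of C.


Weight distribution: A_0 = 1, A_3 = 1, A_4 = 5, A_5 = 6, A_6 = 2, A_7 = 1. Minimum distance d = 3.

Enumerate all 2^4 = 16 messages m ∈ F_2^4.
For each, compute codeword c = mG in F_2^9, then tally its weight.
  m = 0000 → c = 000000000, weight = 0.
  m = 1000 → c = 001110110, weight = 5.
  m = 0100 → c = 101010011, weight = 5.
  m = 1100 → c = 100100101, weight = 4.
  m = 0010 → c = 111100100, weight = 5.
  m = 1010 → c = 110010010, weight = 4.
  m = 0110 → c = 010110111, weight = 6.
  m = 1110 → c = 011000001, weight = 3.
  m = 0001 → c = 000111001, weight = 4.
  m = 1001 → c = 001001111, weight = 5.
  m = 0101 → c = 101101010, weight = 5.
  m = 1101 → c = 100011100, weight = 4.
  m = 0011 → c = 111011101, weight = 7.
  m = 1011 → c = 110101011, weight = 6.
  m = 0111 → c = 010001110, weight = 4.
  m = 1111 → c = 011111000, weight = 5.
Tally weights:
  weight 0: 1 codewords.
  weight 3: 1 codewords.
  weight 4: 5 codewords.
  weight 5: 6 codewords.
  weight 6: 2 codewords.
  weight 7: 1 codewords.
Minimum distance d = smallest w > 0 with A_w > 0 = 3.
Sanity: Σ A_w = 16 = 2^4 = 16 ✓.


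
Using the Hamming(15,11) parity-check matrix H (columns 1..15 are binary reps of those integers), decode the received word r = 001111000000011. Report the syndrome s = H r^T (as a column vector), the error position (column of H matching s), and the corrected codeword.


s = (0, 1, 0, 1)^T, error position = 5, corrected codeword c = 001101000000011

Compute s = H r^T mod 2 one row at a time:
  s_1 = 0 + 0 + 0 + 0 + 0 + 0 + 1 + 1 = 2 ≡ 0 (mod 2).
  s_2 = 1 + 1 + 1 + 0 + 0 + 0 + 1 + 1 = 5 ≡ 1 (mod 2).
  s_3 = 0 + 1 + 1 + 0 + 0 + 0 + 1 + 1 = 4 ≡ 0 (mod 2).
  s_4 = 0 + 1 + 1 + 0 + 0 + 0 + 0 + 1 = 3 ≡ 1 (mod 2).
s = (0, 1, 0, 1)^T — this equals column 5 of H (binary 0101), so error is at position 5.
Correct: flip bit 5 of r = 001111000000011 to get c = 001101000000011.


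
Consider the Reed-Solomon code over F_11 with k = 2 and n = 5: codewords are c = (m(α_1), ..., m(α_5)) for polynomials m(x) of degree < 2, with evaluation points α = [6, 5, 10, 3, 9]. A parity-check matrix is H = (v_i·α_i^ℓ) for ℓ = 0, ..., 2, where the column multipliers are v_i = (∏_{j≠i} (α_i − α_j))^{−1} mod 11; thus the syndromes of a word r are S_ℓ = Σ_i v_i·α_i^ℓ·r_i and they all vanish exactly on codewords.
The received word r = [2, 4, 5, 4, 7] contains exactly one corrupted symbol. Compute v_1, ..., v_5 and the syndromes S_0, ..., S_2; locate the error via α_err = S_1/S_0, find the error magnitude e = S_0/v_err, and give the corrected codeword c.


S = (4, 1, 3), error at position 4, error magnitude e = 7, c = [2, 4, 5, 8, 7].

Step 1: column multipliers v_i = (∏_{j≠i}(α_i − α_j))^{−1} mod 11.
  i = 1 (α = 6): (6−5)(6−10)(6−3)(6−9) = 1·(−4)·3·(−3) = 36 ≡ 3, so v_1 = 3^{−1} = 4 (mod 11).
  i = 2 (α = 5): (5−6)(5−10)(5−3)(5−9) = (−1)·(−5)·2·(−4) = −40 ≡ 4, so v_2 = 4^{−1} = 3 (mod 11).
  i = 3 (α = 10): (10−6)(10−5)(10−3)(10−9) = 4·5·7·1 = 140 ≡ 8, so v_3 = 8^{−1} = 7 (mod 11).
  i = 4 (α = 3): (3−6)(3−5)(3−10)(3−9) = (−3)·(−2)·(−7)·(−6) = 252 ≡ 10, so v_4 = 10^{−1} = 10 (mod 11).
  i = 5 (α = 9): (9−6)(9−5)(9−10)(9−3) = 3·4·(−1)·6 = −72 ≡ 5, so v_5 = 5^{−1} = 9 (mod 11).
  v = [4, 3, 7, 10, 9].
Step 2: syndromes of r = [2, 4, 5, 4, 7] (all sums mod 11).
  S_0 = Σ v_i r_i = 4·2 + 3·4 + 7·5 + 10·4 + 9·7 = 158 ≡ 4.
  S_1 = Σ v_i α_i r_i = 4·6·2 + 3·5·4 + 7·10·5 + 10·3·4 + 9·9·7 = 1145 ≡ 1.
  α_i^2 mod 11 = [3, 3, 1, 9, 4].
  S_2 = Σ v_i α_i^2 r_i = 4·3·2 + 3·3·4 + 7·1·5 + 10·9·4 + 9·4·7 = 707 ≡ 3.
  S = (4, 1, 3) ≠ 0, so r is not a codeword (an error is present).
Step 3: locate the error. For a single error e at position i, S_ℓ = v_i·e·α_i^ℓ, so α_err = S_1/S_0.
  S_0^{−1} = 4^{−1} = 3 (mod 11), so α_err = 1·3 = 3 ≡ 3 = α_4. Error position i = 4.
  Consistency check: S_2/S_1 = 3·1 = 3 ≡ 3 = α_err ✓ (single-error assumption holds).
Step 4: error magnitude e = S_0/v_4 = S_0·∏_{j≠4}(α_4 − α_j) = 4·10 = 40 ≡ 7 (mod 11).
Step 5: correct position 4: c_4 = r_4 − e = 4 − 7 ≡ 8 (mod 11). Hence c = [2, 4, 5, 8, 7].
  Check: interpolating c through the α_i gives m(x) = 3 + 9·x (degree < 2) with m(α_i) = c_i for every i, so c is indeed a codeword.


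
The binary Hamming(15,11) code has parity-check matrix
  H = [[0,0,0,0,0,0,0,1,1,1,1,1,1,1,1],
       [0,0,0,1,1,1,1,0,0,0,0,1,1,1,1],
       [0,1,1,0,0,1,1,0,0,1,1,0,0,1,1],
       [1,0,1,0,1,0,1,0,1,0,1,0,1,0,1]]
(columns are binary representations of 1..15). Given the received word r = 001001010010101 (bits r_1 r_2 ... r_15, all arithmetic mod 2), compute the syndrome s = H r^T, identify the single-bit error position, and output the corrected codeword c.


s = (0, 1, 0, 0)^T, error position = 4, corrected codeword c = 001101010010101

Compute s = H r^T mod 2 one row at a time:
  s_1 = 1 + 0 + 0 + 1 + 0 + 1 + 0 + 1 = 4 ≡ 0 (mod 2).
  s_2 = 0 + 0 + 1 + 0 + 0 + 1 + 0 + 1 = 3 ≡ 1 (mod 2).
  s_3 = 0 + 1 + 1 + 0 + 0 + 1 + 0 + 1 = 4 ≡ 0 (mod 2).
  s_4 = 0 + 1 + 0 + 0 + 0 + 1 + 1 + 1 = 4 ≡ 0 (mod 2).
s = (0, 1, 0, 0)^T — this equals column 4 of H (binary 0100), so error is at position 4.
Correct: flip bit 4 of r = 001001010010101 to get c = 001101010010101.


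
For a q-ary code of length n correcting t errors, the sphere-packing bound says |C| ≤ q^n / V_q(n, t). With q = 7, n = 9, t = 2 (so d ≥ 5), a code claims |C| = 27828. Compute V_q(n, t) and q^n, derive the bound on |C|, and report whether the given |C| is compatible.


V_q(n, t) = 1351, q^n = 40353607, Hamming bound = 29869, |C| = 27828 ≤ bound (satisfied).

Step 1: Compute V_q(n, t) = Σ_{j=0}^2 C(n, j) (q−1)^j.
  j = 0: C(9,0)·(6)^0 = 1·1 = 1.
  j = 1: C(9,1)·(6)^1 = 9·6 = 54.
  j = 2: C(9,2)·(6)^2 = 36·36 = 1296.
  V_q(n, t) = 1 + 54 + 1296 = 1351.
Step 2: q^n = 7^9 = 40353607.
Step 3: Hamming bound ⌊q^n / V_q(n,t)⌋ = ⌊40353607/1351⌋ = 29869.
Step 4: Compare |C| = 27828 to 29869: satisfied.
The claimed |C| lies below the Hamming bound.


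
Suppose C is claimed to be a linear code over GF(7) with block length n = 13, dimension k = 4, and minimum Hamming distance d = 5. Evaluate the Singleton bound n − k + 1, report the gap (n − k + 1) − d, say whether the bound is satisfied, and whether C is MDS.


Singleton RHS = n − k + 1 = 10, slack = 5, bound satisfied, not MDS.

Singleton bound: d ≤ n − k + 1.
Here n = 13, k = 4, so n − k + 1 = 10.
Given d = 5, check d ≤ 10: YES.
Slack = (n − k + 1) − d = 5.
The code is NOT MDS (slack = 5 > 0).
Description: the claimed parameters are [13, 4, 5]_7; such a code would be non-MDS.


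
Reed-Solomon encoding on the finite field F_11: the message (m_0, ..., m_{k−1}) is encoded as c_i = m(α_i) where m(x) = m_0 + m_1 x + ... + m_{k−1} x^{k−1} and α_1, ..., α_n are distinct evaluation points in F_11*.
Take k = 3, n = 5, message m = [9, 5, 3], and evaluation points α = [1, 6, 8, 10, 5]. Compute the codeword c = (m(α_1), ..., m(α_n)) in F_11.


c = [6, 4, 10, 7, 10]

Message polynomial: m(x) = 9 + 5·x + 3·x^2 (mod 11).
For each evaluation point α_i, compute m(α_i) mod 11:
  α_1 = 1: Horner steps 3 → 8 → 6, so m(1) = 6.
  α_2 = 6: Horner steps 3 → 1 → 4, so m(6) = 4.
  α_3 = 8: Horner steps 3 → 7 → 10, so m(8) = 10.
  α_4 = 10: Horner steps 3 → 2 → 7, so m(10) = 7.
  α_5 = 5: Horner steps 3 → 9 → 10, so m(5) = 10.
Codeword c = [6, 4, 10, 7, 10] ∈ F_11^5.


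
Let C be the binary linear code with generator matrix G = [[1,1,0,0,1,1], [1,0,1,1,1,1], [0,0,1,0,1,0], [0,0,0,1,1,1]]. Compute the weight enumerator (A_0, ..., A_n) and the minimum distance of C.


Weight distribution: A_0 = 1, A_2 = 4, A_3 = 6, A_4 = 3, A_5 = 2. Minimum distance d = 2.

Enumerate all 2^4 = 16 messages m ∈ F_2^4.
For each, compute codeword c = mG in F_2^6, then tally its weight.
  m = 0000 → c = 000000, weight = 0.
  m = 1000 → c = 110011, weight = 4.
  m = 0100 → c = 101111, weight = 5.
  m = 1100 → c = 011100, weight = 3.
  m = 0010 → c = 001010, weight = 2.
  m = 1010 → c = 111001, weight = 4.
  m = 0110 → c = 100101, weight = 3.
  m = 1110 → c = 010110, weight = 3.
  m = 0001 → c = 000111, weight = 3.
  m = 1001 → c = 110100, weight = 3.
  m = 0101 → c = 101000, weight = 2.
  m = 1101 → c = 011011, weight = 4.
  m = 0011 → c = 001101, weight = 3.
  m = 1011 → c = 111110, weight = 5.
  m = 0111 → c = 100010, weight = 2.
  m = 1111 → c = 010001, weight = 2.
Tally weights:
  weight 0: 1 codewords.
  weight 2: 4 codewords.
  weight 3: 6 codewords.
  weight 4: 3 codewords.
  weight 5: 2 codewords.
Minimum distance d = smallest w > 0 with A_w > 0 = 2.
Sanity: Σ A_w = 16 = 2^4 = 16 ✓.


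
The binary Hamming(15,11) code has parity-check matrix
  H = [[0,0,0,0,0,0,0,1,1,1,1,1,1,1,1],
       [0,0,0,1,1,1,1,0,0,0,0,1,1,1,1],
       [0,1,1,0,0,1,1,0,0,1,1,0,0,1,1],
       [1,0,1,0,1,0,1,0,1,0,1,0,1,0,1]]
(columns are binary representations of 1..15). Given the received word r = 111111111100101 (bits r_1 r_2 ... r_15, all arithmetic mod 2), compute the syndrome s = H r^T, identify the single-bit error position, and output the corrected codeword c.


s = (1, 0, 0, 1)^T, error position = 9, corrected codeword c = 111111110100101

Compute s = H r^T mod 2 one row at a time:
  s_1 = 1 + 1 + 1 + 0 + 0 + 1 + 0 + 1 = 5 ≡ 1 (mod 2).
  s_2 = 1 + 1 + 1 + 1 + 0 + 1 + 0 + 1 = 6 ≡ 0 (mod 2).
  s_3 = 1 + 1 + 1 + 1 + 1 + 0 + 0 + 1 = 6 ≡ 0 (mod 2).
  s_4 = 1 + 1 + 1 + 1 + 1 + 0 + 1 + 1 = 7 ≡ 1 (mod 2).
s = (1, 0, 0, 1)^T — this equals column 9 of H (binary 1001), so error is at position 9.
Correct: flip bit 9 of r = 111111111100101 to get c = 111111110100101.


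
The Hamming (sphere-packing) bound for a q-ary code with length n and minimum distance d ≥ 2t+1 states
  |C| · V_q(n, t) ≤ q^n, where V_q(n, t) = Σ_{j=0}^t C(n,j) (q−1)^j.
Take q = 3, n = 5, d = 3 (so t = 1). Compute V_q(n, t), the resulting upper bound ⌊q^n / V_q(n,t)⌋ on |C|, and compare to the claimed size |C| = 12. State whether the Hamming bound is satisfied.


V_q(n, t) = 11, q^n = 243, Hamming bound = 22, |C| = 12 ≤ bound (satisfied).

Step 1: Compute V_q(n, t) = Σ_{j=0}^1 C(n, j) (q−1)^j.
  j = 0: C(5,0)·(2)^0 = 1·1 = 1.
  j = 1: C(5,1)·(2)^1 = 5·2 = 10.
  V_q(n, t) = 1 + 10 = 11.
Step 2: q^n = 3^5 = 243.
Step 3: Hamming bound ⌊q^n / V_q(n,t)⌋ = ⌊243/11⌋ = 22.
Step 4: Compare |C| = 12 to 22: satisfied.
The claimed |C| lies below the Hamming bound.


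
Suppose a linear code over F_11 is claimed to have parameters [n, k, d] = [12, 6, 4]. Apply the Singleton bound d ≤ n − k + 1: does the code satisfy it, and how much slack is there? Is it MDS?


Singleton RHS = n − k + 1 = 7, slack = 3, bound satisfied, not MDS.

Singleton bound: d ≤ n − k + 1.
Here n = 12, k = 6, so n − k + 1 = 7.
Given d = 4, check d ≤ 7: YES.
Slack = (n − k + 1) − d = 3.
The code is NOT MDS (slack = 3 > 0).
Description: the claimed parameters are [12, 6, 4]_11; such a code would be non-MDS.


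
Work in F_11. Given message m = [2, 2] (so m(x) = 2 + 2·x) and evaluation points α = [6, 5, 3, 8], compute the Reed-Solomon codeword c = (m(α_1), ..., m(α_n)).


c = [3, 1, 8, 7]

Message polynomial: m(x) = 2 + 2·x (mod 11).
For each evaluation point α_i, compute m(α_i) mod 11:
  α_1 = 6: Horner steps 2 → 3, so m(6) = 3.
  α_2 = 5: Horner steps 2 → 1, so m(5) = 1.
  α_3 = 3: Horner steps 2 → 8, so m(3) = 8.
  α_4 = 8: Horner steps 2 → 7, so m(8) = 7.
Codeword c = [3, 1, 8, 7] ∈ F_11^4.
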